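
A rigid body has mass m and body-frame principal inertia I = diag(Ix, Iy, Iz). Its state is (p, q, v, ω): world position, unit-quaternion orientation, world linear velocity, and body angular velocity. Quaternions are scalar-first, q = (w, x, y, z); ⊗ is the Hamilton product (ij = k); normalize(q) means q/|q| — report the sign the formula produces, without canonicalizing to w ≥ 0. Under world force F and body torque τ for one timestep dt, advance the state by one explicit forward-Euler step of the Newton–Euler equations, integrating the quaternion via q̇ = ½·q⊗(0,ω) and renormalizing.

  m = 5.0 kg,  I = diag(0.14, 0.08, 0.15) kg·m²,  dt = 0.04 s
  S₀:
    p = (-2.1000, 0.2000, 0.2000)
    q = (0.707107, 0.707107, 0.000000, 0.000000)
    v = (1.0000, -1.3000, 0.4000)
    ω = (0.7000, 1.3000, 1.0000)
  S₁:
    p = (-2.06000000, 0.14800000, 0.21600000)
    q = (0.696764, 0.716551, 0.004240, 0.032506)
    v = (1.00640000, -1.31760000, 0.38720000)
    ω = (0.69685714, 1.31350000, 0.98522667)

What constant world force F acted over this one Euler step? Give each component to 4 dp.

v₁ − v₀ = (0.00640000, -0.01760000, -0.01280000)
m·(v₁−v₀)/dt = (0.8000, -2.2000, -1.6000)

F = (0.8000, -2.2000, -1.6000)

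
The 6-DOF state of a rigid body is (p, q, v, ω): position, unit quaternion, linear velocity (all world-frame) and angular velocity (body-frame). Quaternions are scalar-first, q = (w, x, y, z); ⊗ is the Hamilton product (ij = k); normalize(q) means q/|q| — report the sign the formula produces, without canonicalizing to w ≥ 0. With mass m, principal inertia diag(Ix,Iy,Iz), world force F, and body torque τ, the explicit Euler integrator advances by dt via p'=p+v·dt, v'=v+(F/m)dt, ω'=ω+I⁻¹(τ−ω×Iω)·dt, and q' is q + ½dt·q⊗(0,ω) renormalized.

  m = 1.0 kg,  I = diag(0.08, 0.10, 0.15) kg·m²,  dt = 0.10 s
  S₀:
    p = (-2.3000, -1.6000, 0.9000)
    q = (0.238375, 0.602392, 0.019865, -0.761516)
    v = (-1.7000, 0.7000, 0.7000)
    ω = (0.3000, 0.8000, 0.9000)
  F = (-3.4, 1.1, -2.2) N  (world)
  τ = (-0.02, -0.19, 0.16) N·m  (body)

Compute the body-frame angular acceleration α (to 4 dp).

α = (-0.7000, -1.7110, 1.0347)

gyro term ω×Iω = (0.0360, -0.0189, 0.0048)
angular accel α = (-0.7000, -1.7110, 1.0347)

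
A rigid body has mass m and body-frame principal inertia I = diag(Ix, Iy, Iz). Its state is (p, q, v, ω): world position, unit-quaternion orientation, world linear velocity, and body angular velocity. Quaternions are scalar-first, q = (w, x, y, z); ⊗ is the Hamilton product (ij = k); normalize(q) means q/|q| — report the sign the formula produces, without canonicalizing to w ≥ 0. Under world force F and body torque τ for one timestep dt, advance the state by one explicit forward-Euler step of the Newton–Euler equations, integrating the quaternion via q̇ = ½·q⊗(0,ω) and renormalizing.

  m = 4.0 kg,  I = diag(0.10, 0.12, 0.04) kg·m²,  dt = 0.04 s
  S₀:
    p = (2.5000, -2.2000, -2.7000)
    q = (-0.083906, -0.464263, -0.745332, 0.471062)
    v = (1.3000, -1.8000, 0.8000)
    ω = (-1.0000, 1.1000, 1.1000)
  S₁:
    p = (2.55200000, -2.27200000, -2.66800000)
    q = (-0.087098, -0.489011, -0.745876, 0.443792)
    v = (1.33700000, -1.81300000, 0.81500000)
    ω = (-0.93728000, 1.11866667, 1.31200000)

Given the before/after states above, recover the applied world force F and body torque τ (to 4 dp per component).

F = (3.7000, -1.3000, 1.5000)
τ = (0.0600, -0.0100, 0.1900)

Δω = ω₁−ω₀ = (0.06272000, 0.01866667, 0.21200000)
ω₀×(Iω₀) = (-0.0968, -0.0660, -0.0220)
applied torque τ = (0.0600, -0.0100, 0.1900)
velocity change Δv = (0.03700000, -0.01300000, 0.01500000)
applied force F = (3.7000, -1.3000, 1.5000)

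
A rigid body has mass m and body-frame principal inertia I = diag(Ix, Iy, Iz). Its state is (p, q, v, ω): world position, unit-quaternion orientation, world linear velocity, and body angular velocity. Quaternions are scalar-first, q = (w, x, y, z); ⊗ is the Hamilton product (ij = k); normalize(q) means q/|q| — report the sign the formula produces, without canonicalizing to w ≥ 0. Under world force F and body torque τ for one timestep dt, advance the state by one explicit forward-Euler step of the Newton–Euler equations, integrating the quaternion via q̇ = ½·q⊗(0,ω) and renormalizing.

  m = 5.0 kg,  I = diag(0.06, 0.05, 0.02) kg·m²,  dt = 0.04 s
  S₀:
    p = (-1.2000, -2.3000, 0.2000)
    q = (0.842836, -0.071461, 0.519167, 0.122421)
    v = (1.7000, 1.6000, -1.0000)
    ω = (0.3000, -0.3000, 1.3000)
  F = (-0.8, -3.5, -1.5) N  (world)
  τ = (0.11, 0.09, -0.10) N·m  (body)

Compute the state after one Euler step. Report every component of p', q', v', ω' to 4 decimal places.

p + v·dt = (-1.1320, -2.2360, 0.1600)
v + (F/m)dt = (1.6936, 1.5720, -1.0120)
α = I⁻¹(τ − ω×Iω) = (1.6383, 1.4880, -5.0450)
new body rate ω' = (0.3655, -0.2405, 1.0982)
Hamilton product q⊗(0,ω) = (0.0180411, 0.9644942, -0.1232252, 0.9613750)
updated quaternion q' = (0.8429, -0.0522, 0.5165, 0.1416)

p' = (-1.1320, -2.2360, 0.1600)
q' = (0.8429, -0.0522, 0.5165, 0.1416)
v' = (1.6936, 1.5720, -1.0120)
ω' = (0.3655, -0.2405, 1.0982)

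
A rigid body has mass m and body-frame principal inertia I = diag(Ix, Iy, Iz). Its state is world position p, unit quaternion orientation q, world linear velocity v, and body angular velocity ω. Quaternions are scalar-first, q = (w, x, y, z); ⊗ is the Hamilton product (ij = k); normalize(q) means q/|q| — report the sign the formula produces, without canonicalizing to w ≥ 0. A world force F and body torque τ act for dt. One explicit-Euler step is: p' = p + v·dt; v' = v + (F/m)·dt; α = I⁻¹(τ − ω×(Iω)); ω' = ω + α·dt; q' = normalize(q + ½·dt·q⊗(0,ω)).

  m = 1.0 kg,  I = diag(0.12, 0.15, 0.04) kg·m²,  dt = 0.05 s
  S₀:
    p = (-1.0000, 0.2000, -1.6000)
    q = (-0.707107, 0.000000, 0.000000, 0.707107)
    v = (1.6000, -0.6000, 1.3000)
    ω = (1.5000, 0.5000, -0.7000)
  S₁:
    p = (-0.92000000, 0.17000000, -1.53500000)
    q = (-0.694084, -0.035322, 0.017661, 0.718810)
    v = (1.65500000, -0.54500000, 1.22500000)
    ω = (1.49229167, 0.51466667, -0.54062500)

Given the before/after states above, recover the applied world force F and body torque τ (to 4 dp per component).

F = (1.1000, 1.1000, -1.5000)
τ = (0.0200, -0.0400, 0.1500)

velocity change Δv = (0.05500000, 0.05500000, -0.07500000)
m·(v₁−v₀)/dt = (1.1000, 1.1000, -1.5000)
ω₁ − ω₀ = (-0.00770833, 0.01466667, 0.15937500)
precession coupling = (0.0385, -0.0840, 0.0225)
applied torque τ = (0.0200, -0.0400, 0.1500)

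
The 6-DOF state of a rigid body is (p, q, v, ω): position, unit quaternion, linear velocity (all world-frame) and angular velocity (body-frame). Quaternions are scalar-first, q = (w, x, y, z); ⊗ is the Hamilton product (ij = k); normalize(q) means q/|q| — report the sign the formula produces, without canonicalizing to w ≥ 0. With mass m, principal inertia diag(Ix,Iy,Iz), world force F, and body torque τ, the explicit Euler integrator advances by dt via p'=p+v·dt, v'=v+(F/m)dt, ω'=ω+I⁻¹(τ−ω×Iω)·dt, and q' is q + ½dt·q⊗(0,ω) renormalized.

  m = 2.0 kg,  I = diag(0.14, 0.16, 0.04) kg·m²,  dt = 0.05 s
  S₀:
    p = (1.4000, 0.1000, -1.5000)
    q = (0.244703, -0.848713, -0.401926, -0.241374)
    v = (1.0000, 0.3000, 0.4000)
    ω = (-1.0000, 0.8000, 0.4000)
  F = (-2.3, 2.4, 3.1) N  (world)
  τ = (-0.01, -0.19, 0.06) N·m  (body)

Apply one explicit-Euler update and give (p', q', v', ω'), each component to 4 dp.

linear accel F/m = (-1.1500, 1.2000, 1.5500)
p + v·dt = (1.4500, 0.1150, -1.4800)
v' = v + a·dt = (0.9425, 0.3600, 0.4775)
gyro term ω×Iω = (-0.0384, -0.0400, -0.0160)
(τ − ω×Iω)/I = (0.2029, -0.9375, 1.9000)
new body rate ω' = (-0.9899, 0.7531, 0.4950)
q⊗(0,ω) = (-0.4306226, -0.2123742, 0.7766216, -0.9830152)
q + ½dt·q⊗(0,ω), renormalized = (0.2338, -0.8535, -0.3823, -0.2658)

p' = (1.4500, 0.1150, -1.4800)
q' = (0.2338, -0.8535, -0.3823, -0.2658)
v' = (0.9425, 0.3600, 0.4775)
ω' = (-0.9899, 0.7531, 0.4950)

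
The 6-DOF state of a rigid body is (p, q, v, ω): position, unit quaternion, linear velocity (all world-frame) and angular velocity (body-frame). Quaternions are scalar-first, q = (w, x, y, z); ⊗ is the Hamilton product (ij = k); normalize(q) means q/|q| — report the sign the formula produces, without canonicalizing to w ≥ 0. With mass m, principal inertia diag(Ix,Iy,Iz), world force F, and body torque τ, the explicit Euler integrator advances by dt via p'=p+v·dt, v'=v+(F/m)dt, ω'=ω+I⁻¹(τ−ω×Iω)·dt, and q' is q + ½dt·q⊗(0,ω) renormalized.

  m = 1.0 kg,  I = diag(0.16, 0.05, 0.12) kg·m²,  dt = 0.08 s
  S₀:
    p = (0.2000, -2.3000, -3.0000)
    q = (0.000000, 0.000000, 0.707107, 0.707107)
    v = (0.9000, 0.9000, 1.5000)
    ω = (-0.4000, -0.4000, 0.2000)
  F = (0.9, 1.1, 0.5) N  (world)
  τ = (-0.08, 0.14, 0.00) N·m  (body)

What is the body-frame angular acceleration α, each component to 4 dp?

ω×(Iω) gyroscopic = (-0.0056, -0.0032, -0.0176)
angular accel α = (-0.4650, 2.8640, 0.1467)

α = (-0.4650, 2.8640, 0.1467)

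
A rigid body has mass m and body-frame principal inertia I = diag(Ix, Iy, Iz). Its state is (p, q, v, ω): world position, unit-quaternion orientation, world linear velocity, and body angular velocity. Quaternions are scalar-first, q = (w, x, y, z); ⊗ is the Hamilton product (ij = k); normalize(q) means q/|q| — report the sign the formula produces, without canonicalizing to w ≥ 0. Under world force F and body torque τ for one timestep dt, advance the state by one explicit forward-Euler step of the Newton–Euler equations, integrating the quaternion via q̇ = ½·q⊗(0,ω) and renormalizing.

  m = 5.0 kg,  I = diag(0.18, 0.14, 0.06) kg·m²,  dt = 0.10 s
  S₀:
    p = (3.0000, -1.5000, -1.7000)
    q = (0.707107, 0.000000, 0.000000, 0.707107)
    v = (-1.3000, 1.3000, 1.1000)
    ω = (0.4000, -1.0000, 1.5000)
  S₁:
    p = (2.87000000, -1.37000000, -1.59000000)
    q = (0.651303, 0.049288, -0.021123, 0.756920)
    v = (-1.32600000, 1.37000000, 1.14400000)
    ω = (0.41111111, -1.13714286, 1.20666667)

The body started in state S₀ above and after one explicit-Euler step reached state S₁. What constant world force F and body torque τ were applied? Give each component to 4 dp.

F = (-1.3000, 3.5000, 2.2000)
τ = (0.1400, -0.1200, -0.1600)

ω₁ − ω₀ = (0.01111111, -0.13714286, -0.29333333)
gyro term ω₀×Iω₀ = (0.1200, 0.0720, 0.0160)
I·α + gyro = (0.1400, -0.1200, -0.1600)
velocity change Δv = (-0.02600000, 0.07000000, 0.04400000)
F = m·Δv/dt = (-1.3000, 3.5000, 2.2000)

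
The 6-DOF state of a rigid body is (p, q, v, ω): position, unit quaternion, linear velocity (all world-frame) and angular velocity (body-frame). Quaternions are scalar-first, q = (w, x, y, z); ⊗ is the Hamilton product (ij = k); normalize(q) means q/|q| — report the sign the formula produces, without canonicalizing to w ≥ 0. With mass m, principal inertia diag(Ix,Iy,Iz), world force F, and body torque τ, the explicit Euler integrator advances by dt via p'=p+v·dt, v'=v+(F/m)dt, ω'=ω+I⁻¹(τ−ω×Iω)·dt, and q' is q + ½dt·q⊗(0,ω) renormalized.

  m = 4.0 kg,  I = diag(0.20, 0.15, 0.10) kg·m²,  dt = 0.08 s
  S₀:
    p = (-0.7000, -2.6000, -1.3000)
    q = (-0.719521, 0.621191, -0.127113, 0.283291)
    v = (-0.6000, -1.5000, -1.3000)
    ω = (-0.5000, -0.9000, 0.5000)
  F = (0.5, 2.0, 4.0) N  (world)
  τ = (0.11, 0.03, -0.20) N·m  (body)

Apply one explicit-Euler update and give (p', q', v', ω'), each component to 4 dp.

p' = (-0.7480, -2.7200, -1.4040)
q' = (-0.7166, 0.6426, -0.1192, 0.2437)
v' = (-0.5900, -1.4600, -1.2200)
ω' = (-0.4650, -0.8707, 0.3580)

(τ − ω×Iω)/I = (0.4375, 0.3667, -1.7750)
ω + α·dt = (-0.4650, -0.8707, 0.3580)
2q̇ = q⊗(0,ω) = (0.0545483, 0.5511659, 0.1953279, -0.9823889)
q' = normalize(q + ½dt·q⊗(0,ω)) = (-0.7166, 0.6426, -0.1192, 0.2437)
a = F/m = (0.1250, 0.5000, 1.0000)
p + v·dt = (-0.7480, -2.7200, -1.4040)
v' = v + a·dt = (-0.5900, -1.4600, -1.2200)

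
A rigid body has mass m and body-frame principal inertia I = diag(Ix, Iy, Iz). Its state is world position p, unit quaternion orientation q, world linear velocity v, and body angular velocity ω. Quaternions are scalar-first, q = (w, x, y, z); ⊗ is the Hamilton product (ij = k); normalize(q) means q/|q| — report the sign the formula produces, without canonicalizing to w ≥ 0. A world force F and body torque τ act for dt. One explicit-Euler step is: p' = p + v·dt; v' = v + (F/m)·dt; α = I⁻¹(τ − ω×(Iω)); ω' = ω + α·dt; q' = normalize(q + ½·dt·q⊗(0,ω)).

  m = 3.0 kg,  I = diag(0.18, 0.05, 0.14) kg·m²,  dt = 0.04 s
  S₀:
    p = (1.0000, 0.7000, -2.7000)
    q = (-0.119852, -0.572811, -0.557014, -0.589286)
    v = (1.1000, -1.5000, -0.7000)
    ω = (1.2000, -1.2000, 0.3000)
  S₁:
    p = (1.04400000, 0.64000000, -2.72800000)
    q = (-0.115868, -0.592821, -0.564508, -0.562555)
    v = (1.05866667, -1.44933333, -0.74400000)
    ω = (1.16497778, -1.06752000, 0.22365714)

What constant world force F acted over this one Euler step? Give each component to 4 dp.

F = (-3.1000, 3.8000, -3.3000)

velocity change Δv = (-0.04133333, 0.05066667, -0.04400000)
m·(v₁−v₀)/dt = (-3.1000, 3.8000, -3.3000)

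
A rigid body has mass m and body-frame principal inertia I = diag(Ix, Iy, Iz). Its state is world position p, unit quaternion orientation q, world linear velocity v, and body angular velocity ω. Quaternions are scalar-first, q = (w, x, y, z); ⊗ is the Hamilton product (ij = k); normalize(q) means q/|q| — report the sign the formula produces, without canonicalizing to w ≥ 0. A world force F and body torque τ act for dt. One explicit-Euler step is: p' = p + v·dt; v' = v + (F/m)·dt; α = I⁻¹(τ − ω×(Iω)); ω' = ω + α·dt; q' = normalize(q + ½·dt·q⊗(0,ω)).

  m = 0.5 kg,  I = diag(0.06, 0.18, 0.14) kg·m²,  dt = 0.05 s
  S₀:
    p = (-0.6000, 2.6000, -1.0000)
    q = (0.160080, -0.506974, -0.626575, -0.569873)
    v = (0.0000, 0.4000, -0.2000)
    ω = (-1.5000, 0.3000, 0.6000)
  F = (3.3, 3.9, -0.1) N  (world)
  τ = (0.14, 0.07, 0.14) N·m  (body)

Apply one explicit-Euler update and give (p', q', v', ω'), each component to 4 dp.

p' = (-0.6000, 2.6200, -1.0100)
q' = (0.1542, -0.5177, -0.5959, -0.5943)
v' = (0.3300, 0.7900, -0.2100)
ω' = (-1.3773, 0.2994, 0.6693)

a = (6.6000, 7.8000, -0.2000)
p + v·dt = (-0.6000, 2.6200, -1.0100)
v' = v + a·dt = (0.3300, 0.7900, -0.2100)
precession coupling ω×(Iω) = (-0.0072, 0.0720, -0.0540)
α = I⁻¹(τ − ω×Iω) = (2.4533, -0.0111, 1.3857)
ω' = ω + α·dt = (-1.3773, 0.2994, 0.6693)
Hamilton product q⊗(0,ω) = (-0.2305647, -0.4451031, 1.2070179, -0.9959067)
q + ½dt·q⊗(0,ω), renormalized = (0.1542, -0.5177, -0.5959, -0.5943)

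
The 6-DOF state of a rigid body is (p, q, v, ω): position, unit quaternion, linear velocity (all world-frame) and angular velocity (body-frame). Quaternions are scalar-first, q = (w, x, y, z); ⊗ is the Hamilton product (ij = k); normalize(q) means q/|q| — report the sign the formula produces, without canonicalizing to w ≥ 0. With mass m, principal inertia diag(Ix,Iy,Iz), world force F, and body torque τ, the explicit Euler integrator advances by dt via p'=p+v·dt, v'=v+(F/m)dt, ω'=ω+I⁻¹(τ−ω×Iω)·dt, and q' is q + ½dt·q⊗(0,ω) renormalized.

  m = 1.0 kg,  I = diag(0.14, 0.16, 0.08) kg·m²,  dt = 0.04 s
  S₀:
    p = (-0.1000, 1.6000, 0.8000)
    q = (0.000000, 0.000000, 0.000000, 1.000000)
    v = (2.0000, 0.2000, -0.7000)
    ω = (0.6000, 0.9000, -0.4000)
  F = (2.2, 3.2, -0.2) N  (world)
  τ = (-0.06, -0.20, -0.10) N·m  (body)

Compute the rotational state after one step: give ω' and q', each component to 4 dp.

gyro term ω×Iω = (0.0288, -0.0144, 0.0108)
(τ − ω×Iω)/I = (-0.6343, -1.1600, -1.3850)
ω' = ω + α·dt = (0.5746, 0.8536, -0.4554)
2q̇ = q⊗(0,ω) = (0.4000000, -0.9000000, 0.6000000, 0.0000000)
q + ½dt·q⊗(0,ω), renormalized = (0.0080, -0.0180, 0.0120, 0.9997)

ω' = (0.5746, 0.8536, -0.4554)
q' = (0.0080, -0.0180, 0.0120, 0.9997)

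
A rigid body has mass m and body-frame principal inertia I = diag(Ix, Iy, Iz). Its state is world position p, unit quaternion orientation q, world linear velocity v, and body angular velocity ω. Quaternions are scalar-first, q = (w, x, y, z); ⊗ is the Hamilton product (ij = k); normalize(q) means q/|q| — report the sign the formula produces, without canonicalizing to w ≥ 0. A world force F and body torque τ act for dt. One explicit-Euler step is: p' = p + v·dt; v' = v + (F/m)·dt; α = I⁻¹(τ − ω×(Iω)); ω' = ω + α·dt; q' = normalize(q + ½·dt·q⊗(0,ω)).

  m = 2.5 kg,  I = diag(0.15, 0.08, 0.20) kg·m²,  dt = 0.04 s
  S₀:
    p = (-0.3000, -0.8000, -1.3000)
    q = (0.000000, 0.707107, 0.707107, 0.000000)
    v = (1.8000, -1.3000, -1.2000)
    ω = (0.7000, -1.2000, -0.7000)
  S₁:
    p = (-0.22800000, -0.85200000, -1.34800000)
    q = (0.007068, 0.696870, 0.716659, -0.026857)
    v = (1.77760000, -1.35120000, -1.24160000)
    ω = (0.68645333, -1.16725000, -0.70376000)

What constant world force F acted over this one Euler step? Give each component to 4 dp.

velocity change Δv = (-0.02240000, -0.05120000, -0.04160000)
applied force F = (-1.4000, -3.2000, -2.6000)

F = (-1.4000, -3.2000, -2.6000)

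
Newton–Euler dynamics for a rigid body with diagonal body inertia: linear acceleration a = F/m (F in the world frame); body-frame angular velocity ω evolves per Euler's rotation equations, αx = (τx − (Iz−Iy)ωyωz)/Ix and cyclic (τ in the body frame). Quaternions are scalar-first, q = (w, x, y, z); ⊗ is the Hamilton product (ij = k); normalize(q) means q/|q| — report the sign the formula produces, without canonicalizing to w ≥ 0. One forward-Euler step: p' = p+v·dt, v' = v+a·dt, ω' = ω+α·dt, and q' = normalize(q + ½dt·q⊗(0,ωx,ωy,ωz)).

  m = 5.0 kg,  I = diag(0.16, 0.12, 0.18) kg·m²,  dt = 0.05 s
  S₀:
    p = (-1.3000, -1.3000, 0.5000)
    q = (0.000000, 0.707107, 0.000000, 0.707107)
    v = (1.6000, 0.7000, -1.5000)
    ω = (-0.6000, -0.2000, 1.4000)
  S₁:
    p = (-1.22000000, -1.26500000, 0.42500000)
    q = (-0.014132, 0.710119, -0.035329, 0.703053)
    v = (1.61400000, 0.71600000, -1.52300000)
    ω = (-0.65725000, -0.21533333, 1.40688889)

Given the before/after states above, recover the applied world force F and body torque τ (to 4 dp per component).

F = (1.4000, 1.6000, -2.3000)
τ = (-0.2000, -0.0200, 0.0200)

velocity change Δv = (0.01400000, 0.01600000, -0.02300000)
applied force F = (1.4000, 1.6000, -2.3000)
Δω = ω₁−ω₀ = (-0.05725000, -0.01533333, 0.00688889)
ω₀×(Iω₀) = (-0.0168, 0.0168, -0.0048)
applied torque τ = (-0.2000, -0.0200, 0.0200)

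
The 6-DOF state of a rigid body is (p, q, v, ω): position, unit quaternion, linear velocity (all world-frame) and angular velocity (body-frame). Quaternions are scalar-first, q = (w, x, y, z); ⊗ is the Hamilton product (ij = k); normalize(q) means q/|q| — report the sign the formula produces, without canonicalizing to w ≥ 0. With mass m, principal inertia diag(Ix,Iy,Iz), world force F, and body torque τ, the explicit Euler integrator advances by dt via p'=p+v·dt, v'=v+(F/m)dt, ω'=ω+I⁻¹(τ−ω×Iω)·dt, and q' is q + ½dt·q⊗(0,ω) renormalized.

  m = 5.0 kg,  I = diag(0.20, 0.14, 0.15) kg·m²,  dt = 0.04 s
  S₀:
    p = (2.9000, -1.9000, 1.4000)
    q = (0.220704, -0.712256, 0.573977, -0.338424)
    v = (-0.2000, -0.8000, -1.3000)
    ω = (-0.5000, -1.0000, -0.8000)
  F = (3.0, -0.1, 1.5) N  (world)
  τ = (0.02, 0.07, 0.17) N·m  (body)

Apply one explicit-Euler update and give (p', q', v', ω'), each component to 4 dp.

a = (0.6000, -0.0200, 0.3000)
new position p' = (2.8920, -1.9320, 1.3480)
new velocity v' = (-0.1760, -0.8008, -1.2880)
α = I⁻¹(τ − ω×Iω) = (0.0600, 0.3571, 1.3333)
ω + α·dt = (-0.4976, -0.9857, -0.7467)
Hamilton product q⊗(0,ω) = (-0.0528902, -0.9079576, -0.6212968, 0.8226813)
q' = normalize(q + ½dt·q⊗(0,ω)) = (0.2196, -0.7301, 0.5613, -0.3218)

p' = (2.8920, -1.9320, 1.3480)
q' = (0.2196, -0.7301, 0.5613, -0.3218)
v' = (-0.1760, -0.8008, -1.2880)
ω' = (-0.4976, -0.9857, -0.7467)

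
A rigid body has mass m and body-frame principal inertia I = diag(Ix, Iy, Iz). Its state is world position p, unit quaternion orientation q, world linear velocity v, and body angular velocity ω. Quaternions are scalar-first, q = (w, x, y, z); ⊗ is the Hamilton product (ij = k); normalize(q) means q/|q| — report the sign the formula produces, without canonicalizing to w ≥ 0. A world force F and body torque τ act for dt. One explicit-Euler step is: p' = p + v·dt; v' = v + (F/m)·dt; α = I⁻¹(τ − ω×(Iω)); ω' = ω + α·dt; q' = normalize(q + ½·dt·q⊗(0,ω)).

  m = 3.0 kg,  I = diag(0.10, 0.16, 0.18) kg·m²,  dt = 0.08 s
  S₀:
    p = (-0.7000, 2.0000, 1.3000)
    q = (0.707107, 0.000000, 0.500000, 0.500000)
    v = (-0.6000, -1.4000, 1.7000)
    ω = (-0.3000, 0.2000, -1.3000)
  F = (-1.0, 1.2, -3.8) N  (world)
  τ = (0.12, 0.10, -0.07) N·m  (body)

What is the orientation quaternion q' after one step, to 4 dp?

q' = (0.7280, -0.0384, 0.4989, 0.4685)

q⊗(0,ω) = (0.5500000, -0.9621321, -0.0085786, -0.7692391)
updated quaternion q' = (0.7280, -0.0384, 0.4989, 0.4685)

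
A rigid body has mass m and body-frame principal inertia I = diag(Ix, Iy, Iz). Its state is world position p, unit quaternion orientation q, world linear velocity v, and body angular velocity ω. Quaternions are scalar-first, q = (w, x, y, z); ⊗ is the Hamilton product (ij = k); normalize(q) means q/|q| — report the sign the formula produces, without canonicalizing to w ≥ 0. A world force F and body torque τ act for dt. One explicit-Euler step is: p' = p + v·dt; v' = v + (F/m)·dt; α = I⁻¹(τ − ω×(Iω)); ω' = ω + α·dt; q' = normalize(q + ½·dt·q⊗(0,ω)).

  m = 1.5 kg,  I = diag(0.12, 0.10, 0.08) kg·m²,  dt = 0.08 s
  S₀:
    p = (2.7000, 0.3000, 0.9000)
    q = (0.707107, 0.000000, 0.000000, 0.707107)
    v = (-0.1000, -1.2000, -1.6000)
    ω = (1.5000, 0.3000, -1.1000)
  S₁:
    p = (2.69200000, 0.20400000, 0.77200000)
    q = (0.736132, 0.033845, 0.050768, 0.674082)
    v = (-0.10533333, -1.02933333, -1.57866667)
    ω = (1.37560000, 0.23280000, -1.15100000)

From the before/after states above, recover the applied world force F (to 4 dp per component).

F = (-0.1000, 3.2000, 0.4000)

velocity change Δv = (-0.00533333, 0.17066667, 0.02133333)
F = m·Δv/dt = (-0.1000, 3.2000, 0.4000)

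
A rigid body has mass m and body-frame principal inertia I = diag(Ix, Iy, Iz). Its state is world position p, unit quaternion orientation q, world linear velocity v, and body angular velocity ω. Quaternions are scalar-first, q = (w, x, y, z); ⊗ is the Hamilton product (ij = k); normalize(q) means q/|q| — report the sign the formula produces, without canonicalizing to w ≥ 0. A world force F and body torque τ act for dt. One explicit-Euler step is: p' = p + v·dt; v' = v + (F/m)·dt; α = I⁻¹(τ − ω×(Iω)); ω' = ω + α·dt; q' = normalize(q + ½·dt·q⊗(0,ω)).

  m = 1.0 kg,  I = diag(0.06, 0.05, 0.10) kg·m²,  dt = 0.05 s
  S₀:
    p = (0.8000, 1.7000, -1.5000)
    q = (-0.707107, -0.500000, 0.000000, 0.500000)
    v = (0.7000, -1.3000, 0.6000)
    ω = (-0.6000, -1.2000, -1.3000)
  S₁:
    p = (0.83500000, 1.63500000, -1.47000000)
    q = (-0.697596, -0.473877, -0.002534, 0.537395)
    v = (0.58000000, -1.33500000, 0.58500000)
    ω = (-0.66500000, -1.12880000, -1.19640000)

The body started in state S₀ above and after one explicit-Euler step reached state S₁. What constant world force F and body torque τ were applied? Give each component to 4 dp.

v₁ − v₀ = (-0.12000000, -0.03500000, -0.01500000)
m·(v₁−v₀)/dt = (-2.4000, -0.7000, -0.3000)
rate change Δω = (-0.06500000, 0.07120000, 0.10360000)
ω₀×(Iω₀) = (0.0780, -0.0312, -0.0072)
applied torque τ = (0.0000, 0.0400, 0.2000)

F = (-2.4000, -0.7000, -0.3000)
τ = (0.0000, 0.0400, 0.2000)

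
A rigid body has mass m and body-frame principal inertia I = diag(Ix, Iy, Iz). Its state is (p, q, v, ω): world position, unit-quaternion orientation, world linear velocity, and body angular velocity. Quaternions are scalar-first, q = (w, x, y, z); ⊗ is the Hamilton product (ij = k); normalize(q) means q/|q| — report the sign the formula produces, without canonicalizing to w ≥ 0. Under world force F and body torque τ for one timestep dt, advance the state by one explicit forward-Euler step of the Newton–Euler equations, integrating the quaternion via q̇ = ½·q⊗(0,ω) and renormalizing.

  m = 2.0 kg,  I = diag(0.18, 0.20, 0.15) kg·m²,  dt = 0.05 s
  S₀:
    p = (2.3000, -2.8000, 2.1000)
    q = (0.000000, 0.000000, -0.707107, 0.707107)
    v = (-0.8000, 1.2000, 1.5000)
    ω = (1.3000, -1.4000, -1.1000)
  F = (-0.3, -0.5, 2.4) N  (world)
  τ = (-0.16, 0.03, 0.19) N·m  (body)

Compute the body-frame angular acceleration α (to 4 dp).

precession coupling ω×(Iω) = (-0.0770, -0.0429, -0.0364)
(τ − ω×Iω)/I = (-0.4611, 0.3645, 1.5093)

α = (-0.4611, 0.3645, 1.5093)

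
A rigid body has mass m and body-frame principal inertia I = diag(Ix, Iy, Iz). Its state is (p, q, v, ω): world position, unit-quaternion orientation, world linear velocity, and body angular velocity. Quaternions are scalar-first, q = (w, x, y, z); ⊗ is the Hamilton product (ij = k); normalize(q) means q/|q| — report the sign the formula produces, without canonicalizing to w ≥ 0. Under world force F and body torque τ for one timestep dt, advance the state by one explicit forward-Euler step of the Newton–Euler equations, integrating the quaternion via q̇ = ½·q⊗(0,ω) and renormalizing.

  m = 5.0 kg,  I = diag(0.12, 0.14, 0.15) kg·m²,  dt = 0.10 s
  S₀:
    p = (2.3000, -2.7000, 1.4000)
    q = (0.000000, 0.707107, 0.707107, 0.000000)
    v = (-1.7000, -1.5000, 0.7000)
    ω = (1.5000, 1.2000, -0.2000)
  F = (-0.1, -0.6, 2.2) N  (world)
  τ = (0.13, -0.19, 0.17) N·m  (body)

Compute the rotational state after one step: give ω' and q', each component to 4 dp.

ω' = (1.6103, 1.0579, -0.1107)
q' = (-0.0950, 0.6968, 0.7109, -0.0106)

gyro term ω×Iω = (-0.0024, 0.0090, 0.0360)
α = I⁻¹(τ − ω×Iω) = (1.1033, -1.4214, 0.8933)
ω' = ω + α·dt = (1.6103, 1.0579, -0.1107)
2q̇ = q⊗(0,ω) = (-1.9091889, -0.1414214, 0.1414214, -0.2121321)
updated quaternion q' = (-0.0950, 0.6968, 0.7109, -0.0106)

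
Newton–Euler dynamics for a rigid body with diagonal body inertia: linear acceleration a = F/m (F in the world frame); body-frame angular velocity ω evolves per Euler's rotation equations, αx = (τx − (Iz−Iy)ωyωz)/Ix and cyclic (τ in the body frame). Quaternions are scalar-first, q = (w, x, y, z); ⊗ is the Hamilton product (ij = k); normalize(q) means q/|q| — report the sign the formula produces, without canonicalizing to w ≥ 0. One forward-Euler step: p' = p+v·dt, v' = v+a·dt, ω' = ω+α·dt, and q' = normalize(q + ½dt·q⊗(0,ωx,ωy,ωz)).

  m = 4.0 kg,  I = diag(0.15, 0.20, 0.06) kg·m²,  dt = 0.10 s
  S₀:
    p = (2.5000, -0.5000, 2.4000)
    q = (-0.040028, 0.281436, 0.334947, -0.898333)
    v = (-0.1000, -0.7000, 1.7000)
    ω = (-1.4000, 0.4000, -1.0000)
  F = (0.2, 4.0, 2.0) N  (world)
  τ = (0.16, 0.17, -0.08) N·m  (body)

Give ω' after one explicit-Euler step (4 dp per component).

ω' = (-1.3307, 0.4220, -1.0867)

precession coupling ω×(Iω) = (0.0560, 0.1260, -0.0280)
(τ − ω×Iω)/I = (0.6933, 0.2200, -0.8667)
new body rate ω' = (-1.3307, 0.4220, -1.0867)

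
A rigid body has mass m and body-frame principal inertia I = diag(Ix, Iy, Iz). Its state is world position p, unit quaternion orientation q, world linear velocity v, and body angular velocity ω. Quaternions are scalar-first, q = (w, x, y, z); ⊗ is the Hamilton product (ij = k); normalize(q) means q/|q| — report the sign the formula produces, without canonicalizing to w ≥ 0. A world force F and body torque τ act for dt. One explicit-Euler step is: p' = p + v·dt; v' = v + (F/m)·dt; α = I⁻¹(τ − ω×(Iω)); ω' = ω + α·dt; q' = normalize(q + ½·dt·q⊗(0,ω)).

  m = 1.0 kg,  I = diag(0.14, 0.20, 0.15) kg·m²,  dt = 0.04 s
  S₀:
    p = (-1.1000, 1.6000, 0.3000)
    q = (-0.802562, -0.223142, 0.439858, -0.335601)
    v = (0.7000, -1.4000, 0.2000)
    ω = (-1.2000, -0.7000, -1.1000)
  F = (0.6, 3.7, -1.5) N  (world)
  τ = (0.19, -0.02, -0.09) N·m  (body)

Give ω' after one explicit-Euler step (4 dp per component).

ω' = (-1.1347, -0.7014, -1.1374)

precession coupling ω×(Iω) = (-0.0385, -0.0132, 0.0504)
α = I⁻¹(τ − ω×Iω) = (1.6321, -0.0340, -0.9360)
new body rate ω' = (-1.1347, -0.7014, -1.1374)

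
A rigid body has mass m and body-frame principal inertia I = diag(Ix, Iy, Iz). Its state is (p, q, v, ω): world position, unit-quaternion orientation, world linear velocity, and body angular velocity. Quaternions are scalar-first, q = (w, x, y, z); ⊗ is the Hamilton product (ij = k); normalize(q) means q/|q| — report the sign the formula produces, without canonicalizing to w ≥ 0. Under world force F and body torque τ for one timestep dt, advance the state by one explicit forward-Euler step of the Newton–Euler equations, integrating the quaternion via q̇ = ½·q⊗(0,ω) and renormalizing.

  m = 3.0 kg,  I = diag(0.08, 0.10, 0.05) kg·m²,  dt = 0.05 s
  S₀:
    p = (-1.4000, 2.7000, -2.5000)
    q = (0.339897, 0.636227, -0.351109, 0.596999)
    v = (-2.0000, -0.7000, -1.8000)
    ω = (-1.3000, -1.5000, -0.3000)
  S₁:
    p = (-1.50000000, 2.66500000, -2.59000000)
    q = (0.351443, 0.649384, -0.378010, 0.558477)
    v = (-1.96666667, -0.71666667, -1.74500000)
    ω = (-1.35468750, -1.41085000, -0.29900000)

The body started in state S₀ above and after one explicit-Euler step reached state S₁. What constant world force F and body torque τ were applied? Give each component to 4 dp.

Δω = ω₁−ω₀ = (-0.05468750, 0.08915000, 0.00100000)
precession coupling = (-0.0225, 0.0117, 0.0390)
applied torque τ = (-0.1100, 0.1900, 0.0400)
Δv = v₁−v₀ = (0.03333333, -0.01666667, 0.05500000)
applied force F = (2.0000, -1.0000, 3.3000)

F = (2.0000, -1.0000, 3.3000)
τ = (-0.1100, 0.1900, 0.0400)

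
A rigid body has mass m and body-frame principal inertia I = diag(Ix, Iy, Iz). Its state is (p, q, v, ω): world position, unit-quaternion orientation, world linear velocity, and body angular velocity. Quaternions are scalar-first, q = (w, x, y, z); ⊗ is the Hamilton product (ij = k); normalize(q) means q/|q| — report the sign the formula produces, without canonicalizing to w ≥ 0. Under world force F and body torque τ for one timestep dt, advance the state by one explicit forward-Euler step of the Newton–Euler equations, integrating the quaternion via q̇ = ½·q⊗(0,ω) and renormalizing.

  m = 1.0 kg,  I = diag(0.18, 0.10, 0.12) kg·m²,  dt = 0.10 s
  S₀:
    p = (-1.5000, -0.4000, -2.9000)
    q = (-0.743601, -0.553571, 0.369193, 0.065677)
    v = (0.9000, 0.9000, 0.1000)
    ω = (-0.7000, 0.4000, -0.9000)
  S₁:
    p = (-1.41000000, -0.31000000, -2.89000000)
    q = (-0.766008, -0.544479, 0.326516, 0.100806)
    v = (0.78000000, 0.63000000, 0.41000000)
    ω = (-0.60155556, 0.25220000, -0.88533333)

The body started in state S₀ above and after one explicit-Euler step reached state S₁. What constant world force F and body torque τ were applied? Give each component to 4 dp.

F = (-1.2000, -2.7000, 3.1000)
τ = (0.1700, -0.1100, 0.0400)

velocity change Δv = (-0.12000000, -0.27000000, 0.31000000)
m·(v₁−v₀)/dt = (-1.2000, -2.7000, 3.1000)
Δω = ω₁−ω₀ = (0.09844444, -0.14780000, 0.01466667)
ω₀×(Iω₀) = (-0.0072, 0.0378, 0.0224)
τ = I·(Δω/dt) + ω₀×(Iω₀) = (0.1700, -0.1100, 0.0400)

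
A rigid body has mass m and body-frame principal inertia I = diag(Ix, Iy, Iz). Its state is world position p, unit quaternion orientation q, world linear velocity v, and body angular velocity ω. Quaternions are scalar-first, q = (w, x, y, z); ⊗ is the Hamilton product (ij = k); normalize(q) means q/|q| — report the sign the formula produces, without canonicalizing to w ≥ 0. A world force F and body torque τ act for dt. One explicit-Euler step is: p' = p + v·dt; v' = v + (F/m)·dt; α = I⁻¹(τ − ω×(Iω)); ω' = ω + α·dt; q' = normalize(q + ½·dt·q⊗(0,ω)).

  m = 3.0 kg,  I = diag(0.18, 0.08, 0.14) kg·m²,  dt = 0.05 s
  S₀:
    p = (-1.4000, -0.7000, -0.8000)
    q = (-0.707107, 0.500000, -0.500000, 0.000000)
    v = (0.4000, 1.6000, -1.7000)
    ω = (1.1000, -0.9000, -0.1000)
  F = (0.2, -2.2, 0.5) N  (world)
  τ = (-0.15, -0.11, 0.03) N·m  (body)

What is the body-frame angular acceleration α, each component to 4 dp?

precession coupling ω×(Iω) = (0.0054, -0.0044, 0.0990)
(τ − ω×Iω)/I = (-0.8633, -1.3200, -0.4929)

α = (-0.8633, -1.3200, -0.4929)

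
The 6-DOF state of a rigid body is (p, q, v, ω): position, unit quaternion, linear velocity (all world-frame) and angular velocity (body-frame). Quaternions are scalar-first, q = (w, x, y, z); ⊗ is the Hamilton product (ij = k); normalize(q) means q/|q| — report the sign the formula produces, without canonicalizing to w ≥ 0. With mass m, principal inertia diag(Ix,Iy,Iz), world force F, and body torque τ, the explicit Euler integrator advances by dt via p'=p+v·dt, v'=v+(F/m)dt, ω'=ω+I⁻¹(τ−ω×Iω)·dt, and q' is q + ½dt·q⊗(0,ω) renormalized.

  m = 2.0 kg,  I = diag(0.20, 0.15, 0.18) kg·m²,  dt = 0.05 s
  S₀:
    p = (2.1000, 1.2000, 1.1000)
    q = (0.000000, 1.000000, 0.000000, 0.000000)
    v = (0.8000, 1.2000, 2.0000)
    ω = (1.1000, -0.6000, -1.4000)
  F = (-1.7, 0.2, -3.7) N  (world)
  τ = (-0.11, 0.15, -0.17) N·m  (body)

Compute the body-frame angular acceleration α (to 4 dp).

gyro term ω×Iω = (0.0252, -0.0308, 0.0330)
α = I⁻¹(τ − ω×Iω) = (-0.6760, 1.2053, -1.1278)

α = (-0.6760, 1.2053, -1.1278)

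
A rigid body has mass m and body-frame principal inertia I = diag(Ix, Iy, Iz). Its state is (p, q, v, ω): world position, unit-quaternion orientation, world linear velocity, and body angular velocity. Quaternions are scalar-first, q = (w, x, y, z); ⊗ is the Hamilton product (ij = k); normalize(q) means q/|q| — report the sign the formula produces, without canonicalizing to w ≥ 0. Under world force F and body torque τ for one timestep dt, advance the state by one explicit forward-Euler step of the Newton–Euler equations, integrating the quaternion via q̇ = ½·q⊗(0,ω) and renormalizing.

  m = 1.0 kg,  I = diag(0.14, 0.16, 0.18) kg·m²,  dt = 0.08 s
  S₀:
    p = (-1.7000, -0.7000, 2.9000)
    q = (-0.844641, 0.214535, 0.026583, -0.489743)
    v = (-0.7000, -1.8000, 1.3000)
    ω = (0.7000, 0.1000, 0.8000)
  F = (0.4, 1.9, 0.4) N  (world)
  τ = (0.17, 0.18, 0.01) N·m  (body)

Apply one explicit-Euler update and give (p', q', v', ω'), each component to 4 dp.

linear accel F/m = (0.4000, 1.9000, 0.4000)
new position p' = (-1.7560, -0.8440, 3.0040)
v' = v + a·dt = (-0.6680, -1.6480, 1.3320)
(τ − ω×Iω)/I = (1.2029, 1.2650, 0.0478)
new body rate ω' = (0.7962, 0.2012, 0.8038)
q⊗(0,ω) = (0.2389616, -0.5210080, -0.5989122, -0.6728674)
q + ½dt·q⊗(0,ω), renormalized = (-0.8343, 0.1935, 0.0026, -0.5162)

p' = (-1.7560, -0.8440, 3.0040)
q' = (-0.8343, 0.1935, 0.0026, -0.5162)
v' = (-0.6680, -1.6480, 1.3320)
ω' = (0.7962, 0.2012, 0.8038)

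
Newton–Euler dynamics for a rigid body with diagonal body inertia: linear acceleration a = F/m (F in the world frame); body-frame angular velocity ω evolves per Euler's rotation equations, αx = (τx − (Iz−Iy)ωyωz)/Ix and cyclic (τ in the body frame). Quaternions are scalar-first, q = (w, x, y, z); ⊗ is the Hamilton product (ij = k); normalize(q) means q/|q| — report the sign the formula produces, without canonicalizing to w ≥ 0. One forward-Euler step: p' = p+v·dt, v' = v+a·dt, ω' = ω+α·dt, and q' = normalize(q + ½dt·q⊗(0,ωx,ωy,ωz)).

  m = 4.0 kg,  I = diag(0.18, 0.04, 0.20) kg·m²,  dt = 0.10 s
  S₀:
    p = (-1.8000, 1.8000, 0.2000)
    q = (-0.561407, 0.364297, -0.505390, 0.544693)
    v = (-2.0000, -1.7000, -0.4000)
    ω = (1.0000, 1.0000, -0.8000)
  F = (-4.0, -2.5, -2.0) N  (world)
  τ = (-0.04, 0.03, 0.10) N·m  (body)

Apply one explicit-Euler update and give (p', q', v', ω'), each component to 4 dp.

p' = p + v·dt = (-2.0000, 1.6300, 0.1600)
new velocity v' = (-2.1000, -1.7625, -0.4500)
(τ − ω×Iω)/I = (0.4889, 0.3500, 1.2000)
ω' = ω + α·dt = (1.0489, 1.0350, -0.6800)
2q̇ = q⊗(0,ω) = (0.5768474, -0.7017880, 0.2747236, 1.3188126)
q + ½dt·q⊗(0,ω), renormalized = (-0.5308, 0.3281, -0.4900, 0.6086)

p' = (-2.0000, 1.6300, 0.1600)
q' = (-0.5308, 0.3281, -0.4900, 0.6086)
v' = (-2.1000, -1.7625, -0.4500)
ω' = (1.0489, 1.0350, -0.6800)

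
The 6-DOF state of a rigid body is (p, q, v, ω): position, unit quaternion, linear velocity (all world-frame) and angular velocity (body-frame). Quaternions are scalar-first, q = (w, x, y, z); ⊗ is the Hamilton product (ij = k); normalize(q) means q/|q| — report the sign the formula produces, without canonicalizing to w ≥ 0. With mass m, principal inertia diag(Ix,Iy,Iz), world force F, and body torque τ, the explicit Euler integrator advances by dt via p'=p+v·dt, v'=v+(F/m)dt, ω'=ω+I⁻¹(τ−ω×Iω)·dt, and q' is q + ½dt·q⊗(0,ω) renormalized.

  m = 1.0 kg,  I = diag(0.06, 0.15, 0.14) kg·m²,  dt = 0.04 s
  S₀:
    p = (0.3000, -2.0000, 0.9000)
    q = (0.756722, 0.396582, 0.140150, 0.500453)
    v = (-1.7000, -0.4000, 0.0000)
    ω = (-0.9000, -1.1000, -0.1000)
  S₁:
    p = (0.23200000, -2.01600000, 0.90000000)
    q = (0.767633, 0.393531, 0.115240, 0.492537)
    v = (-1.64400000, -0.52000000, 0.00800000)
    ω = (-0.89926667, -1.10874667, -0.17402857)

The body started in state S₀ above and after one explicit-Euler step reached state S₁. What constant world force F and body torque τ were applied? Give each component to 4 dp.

ω₁ − ω₀ = (0.00073333, -0.00874667, -0.07402857)
precession coupling = (-0.0011, -0.0072, 0.0891)
applied torque τ = (0.0000, -0.0400, -0.1700)
v₁ − v₀ = (0.05600000, -0.12000000, 0.00800000)
m·(v₁−v₀)/dt = (1.4000, -3.0000, 0.2000)

F = (1.4000, -3.0000, 0.2000)
τ = (0.0000, -0.0400, -0.1700)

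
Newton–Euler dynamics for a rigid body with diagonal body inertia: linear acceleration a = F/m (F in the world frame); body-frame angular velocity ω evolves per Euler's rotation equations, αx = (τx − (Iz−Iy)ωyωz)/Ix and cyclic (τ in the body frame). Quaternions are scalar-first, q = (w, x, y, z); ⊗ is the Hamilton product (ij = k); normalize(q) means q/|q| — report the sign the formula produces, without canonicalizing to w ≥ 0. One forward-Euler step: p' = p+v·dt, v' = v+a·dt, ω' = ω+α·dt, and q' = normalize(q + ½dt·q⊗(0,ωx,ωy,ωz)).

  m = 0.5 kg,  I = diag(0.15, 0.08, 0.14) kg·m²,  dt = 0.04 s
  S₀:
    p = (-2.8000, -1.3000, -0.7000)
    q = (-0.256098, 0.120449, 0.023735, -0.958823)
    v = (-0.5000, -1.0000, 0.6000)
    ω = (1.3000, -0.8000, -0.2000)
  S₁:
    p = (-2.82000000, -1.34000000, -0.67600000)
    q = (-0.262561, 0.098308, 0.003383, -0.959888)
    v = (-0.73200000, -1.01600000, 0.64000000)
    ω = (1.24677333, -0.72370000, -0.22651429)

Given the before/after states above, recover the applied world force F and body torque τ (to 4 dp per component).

rate change Δω = (-0.05322667, 0.07630000, -0.02651429)
ω₀×(Iω₀) = (0.0096, -0.0026, 0.0728)
τ = I·(Δω/dt) + ω₀×(Iω₀) = (-0.1900, 0.1500, -0.0200)
velocity change Δv = (-0.23200000, -0.01600000, 0.04000000)
F = m·Δv/dt = (-2.9000, -0.2000, 0.5000)

F = (-2.9000, -0.2000, 0.5000)
τ = (-0.1900, 0.1500, -0.0200)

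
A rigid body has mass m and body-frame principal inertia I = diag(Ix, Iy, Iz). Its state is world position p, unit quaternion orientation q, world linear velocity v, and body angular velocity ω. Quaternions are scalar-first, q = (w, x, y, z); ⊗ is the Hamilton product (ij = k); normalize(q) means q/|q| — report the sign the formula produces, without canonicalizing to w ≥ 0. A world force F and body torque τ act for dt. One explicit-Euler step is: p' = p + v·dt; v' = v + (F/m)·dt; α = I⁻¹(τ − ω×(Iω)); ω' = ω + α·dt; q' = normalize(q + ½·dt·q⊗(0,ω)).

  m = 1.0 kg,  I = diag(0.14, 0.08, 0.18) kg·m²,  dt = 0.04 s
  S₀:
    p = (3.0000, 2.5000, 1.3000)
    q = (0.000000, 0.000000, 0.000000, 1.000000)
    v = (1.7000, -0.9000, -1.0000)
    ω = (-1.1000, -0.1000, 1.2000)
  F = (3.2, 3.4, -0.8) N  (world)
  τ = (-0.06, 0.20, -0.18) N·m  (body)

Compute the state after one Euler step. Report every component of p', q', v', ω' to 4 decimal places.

a = (3.2000, 3.4000, -0.8000)
p + v·dt = (3.0680, 2.4640, 1.2600)
new velocity v' = (1.8280, -0.7640, -1.0320)
(τ − ω×Iω)/I = (-0.3429, 1.8400, -0.9633)
ω' = ω + α·dt = (-1.1137, -0.0264, 1.1615)
2q̇ = q⊗(0,ω) = (-1.2000000, 0.1000000, -1.1000000, 0.0000000)
q' = normalize(q + ½dt·q⊗(0,ω)) = (-0.0240, 0.0020, -0.0220, 0.9995)

p' = (3.0680, 2.4640, 1.2600)
q' = (-0.0240, 0.0020, -0.0220, 0.9995)
v' = (1.8280, -0.7640, -1.0320)
ω' = (-1.1137, -0.0264, 1.1615)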